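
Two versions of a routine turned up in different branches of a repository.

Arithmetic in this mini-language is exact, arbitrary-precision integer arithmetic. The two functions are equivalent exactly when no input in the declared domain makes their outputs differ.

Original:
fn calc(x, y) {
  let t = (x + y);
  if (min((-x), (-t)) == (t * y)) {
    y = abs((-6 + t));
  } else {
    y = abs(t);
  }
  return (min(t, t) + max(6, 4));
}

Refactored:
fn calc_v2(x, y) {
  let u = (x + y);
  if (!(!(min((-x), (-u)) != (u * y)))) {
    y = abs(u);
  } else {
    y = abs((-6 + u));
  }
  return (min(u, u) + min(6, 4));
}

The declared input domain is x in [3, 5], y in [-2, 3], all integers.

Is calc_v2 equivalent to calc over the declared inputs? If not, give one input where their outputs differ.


Evaluate both at x=3, y=-2.
calc: t := 1 | (min((-x), (-t)) == (t * y)): false | y := 1 | result 7
calc_v2: u := 1 | (!(!(min((-x), (-u)) != (u * y)))): true | y := 1 | result 5
7 != 5, so the rewrite changes behavior.
verdict: not equivalent; witness: x=3, y=-2


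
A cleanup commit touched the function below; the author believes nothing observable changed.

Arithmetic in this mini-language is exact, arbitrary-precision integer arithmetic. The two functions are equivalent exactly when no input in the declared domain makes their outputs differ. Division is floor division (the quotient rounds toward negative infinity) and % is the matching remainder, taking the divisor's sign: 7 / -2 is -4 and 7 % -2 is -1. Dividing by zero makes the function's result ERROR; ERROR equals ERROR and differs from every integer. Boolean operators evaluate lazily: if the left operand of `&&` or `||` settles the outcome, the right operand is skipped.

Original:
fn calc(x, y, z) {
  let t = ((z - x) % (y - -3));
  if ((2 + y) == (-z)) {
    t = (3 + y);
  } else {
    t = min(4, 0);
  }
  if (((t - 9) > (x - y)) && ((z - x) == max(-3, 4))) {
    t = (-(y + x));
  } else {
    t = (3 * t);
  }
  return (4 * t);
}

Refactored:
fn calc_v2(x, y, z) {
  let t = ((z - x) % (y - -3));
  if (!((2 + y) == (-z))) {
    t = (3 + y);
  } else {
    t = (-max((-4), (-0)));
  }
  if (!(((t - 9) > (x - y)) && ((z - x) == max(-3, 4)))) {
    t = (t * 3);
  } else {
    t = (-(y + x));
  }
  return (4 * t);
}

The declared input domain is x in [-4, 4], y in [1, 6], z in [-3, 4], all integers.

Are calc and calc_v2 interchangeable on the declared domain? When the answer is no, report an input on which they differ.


Input x=-4, y=1, z=-3: 48 from calc versus 0 from calc_v2.
verdict: not equivalent; witness: x=-4, y=1, z=-3


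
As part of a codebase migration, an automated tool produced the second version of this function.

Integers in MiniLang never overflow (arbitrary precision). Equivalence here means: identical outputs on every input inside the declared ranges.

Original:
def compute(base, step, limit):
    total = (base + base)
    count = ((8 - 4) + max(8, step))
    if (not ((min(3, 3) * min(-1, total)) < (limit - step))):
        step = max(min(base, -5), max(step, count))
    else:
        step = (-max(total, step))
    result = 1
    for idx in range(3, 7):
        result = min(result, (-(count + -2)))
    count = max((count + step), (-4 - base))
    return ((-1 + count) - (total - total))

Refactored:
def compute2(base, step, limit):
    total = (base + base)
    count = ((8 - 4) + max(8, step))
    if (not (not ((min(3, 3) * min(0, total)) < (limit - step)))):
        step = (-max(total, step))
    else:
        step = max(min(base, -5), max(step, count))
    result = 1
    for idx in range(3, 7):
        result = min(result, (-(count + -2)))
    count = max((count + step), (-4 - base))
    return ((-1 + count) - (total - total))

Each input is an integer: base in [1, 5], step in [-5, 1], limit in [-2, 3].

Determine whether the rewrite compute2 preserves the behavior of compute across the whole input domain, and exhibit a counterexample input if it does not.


Take base=1, step=-2, limit=-2.
compute: total = 2; count = 12; (not ((min(3, 3) * min(-1, total)) < (limit - step))) -> false; step = -2; result = 1; [idx=3]; result = -10; [idx=4]; result = -10; [idx=5]; result = -10; [idx=6]; result = -10; count = 10; return 9
compute2: total = 2; count = 12; (not (not ((min(3, 3) * min(0, total)) < (limit - step)))) -> false; step = 12; result = 1; [idx=3]; result = -10; [idx=4]; result = -10; [idx=5]; result = -10; [idx=6]; result = -10; count = 24; return 23
9 and 23 differ, so these are not the same function on this domain.
verdict: not equivalent; witness: base=1, step=-2, limit=-2


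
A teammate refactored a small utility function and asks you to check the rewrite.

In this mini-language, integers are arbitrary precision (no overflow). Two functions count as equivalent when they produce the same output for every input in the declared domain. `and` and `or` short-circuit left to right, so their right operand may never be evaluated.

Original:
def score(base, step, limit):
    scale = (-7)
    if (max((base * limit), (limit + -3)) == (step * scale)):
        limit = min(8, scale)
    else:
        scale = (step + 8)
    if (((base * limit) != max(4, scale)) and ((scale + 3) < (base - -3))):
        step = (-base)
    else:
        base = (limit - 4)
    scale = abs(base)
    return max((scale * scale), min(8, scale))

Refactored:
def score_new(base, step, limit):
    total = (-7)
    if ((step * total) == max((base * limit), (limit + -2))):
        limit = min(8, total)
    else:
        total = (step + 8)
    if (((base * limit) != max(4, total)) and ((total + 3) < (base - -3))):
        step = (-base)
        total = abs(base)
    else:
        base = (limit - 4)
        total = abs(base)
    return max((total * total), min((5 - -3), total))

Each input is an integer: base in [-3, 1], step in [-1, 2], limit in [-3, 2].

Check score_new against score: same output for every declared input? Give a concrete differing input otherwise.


The rewrite breaks on base=-3, step=0, limit=2, where the results are 4 and 9.
score: scale := -7 | (max((base * limit), (limit + -3)) == (step * scale)): false | scale := 8 | (((base * limit) != max(4, scale)) and ((scale + 3) < (base - -3))): false | base := -2 | scale := 2 | result 4
score_new: total := -7 | ((step * total) == max((base * limit), (limit + -2))): true | limit := -7 | (((base * limit) != max(4, total)) and ((total + 3) < (base - -3))): true | step := 3 | total := 3 | result 9
verdict: not equivalent; witness: base=-3, step=0, limit=2


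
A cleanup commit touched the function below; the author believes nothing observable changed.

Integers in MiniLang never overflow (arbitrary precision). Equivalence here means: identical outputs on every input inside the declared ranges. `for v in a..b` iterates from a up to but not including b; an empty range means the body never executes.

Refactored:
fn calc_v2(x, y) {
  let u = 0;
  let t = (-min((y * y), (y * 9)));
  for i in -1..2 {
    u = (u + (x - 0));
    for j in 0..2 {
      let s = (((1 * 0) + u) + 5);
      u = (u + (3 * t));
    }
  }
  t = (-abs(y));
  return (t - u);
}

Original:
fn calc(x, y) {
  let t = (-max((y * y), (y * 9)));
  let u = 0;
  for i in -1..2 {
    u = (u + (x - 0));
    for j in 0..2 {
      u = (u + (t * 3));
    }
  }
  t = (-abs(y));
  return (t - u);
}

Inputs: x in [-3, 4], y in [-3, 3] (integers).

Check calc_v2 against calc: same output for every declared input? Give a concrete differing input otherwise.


These are not equivalent — on x=-3, y=-3 the outputs split (168 vs -480).
calc: t := -9 | u := 0 | iter i=-1: | u := -3 | iter j=0: | u := -30 | iter j=1: | u := -57 | iter i=0: | u := -60 | iter j=0: | u := -87 | iter j=1: | u := -114 | iter i=1: | u := -117 | iter j=0: | u := -144 | iter j=1: | u := -171 | t := -3 | result 168
calc_v2: u := 0 | t := 27 | iter i=-1: | u := -3 | iter j=0: | s := 2 | u := 78 | iter j=1: | s := 83 | u := 159 | iter i=0: | u := 156 | iter j=0: | s := 161 | u := 237 | iter j=1: | s := 242 | u := 318 | iter i=1: | u := 315 | iter j=0: | s := 320 | u := 396 | iter j=1: | s := 401 | u := 477 | t := -3 | result -480
verdict: not equivalent; witness: x=-3, y=-3


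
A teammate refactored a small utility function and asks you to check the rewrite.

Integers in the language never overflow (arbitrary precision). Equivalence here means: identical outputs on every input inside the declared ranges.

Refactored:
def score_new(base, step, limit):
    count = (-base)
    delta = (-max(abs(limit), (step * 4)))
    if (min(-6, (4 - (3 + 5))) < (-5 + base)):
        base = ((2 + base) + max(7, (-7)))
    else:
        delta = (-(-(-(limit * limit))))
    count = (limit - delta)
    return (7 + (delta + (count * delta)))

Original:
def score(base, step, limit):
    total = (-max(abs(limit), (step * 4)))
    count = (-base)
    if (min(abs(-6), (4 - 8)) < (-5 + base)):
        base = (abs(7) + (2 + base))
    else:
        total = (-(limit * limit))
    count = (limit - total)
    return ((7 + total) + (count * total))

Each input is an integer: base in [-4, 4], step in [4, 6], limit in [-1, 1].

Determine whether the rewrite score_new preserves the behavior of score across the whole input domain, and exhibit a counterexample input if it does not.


Evaluate both at base=0, step=4, limit=-1.
score: total = -16; count = 0; (min(abs(-6), (4 - 8)) < (-5 + base)) -> false; total = -1; count = 0; return 6
score_new: count = 0; delta = -16; (min(-6, (4 - (3 + 5))) < (-5 + base)) -> true; base = 9; count = 15; return -249
6 and -249 differ, so these are not the same function on this domain.
verdict: not equivalent; witness: base=0, step=4, limit=-1


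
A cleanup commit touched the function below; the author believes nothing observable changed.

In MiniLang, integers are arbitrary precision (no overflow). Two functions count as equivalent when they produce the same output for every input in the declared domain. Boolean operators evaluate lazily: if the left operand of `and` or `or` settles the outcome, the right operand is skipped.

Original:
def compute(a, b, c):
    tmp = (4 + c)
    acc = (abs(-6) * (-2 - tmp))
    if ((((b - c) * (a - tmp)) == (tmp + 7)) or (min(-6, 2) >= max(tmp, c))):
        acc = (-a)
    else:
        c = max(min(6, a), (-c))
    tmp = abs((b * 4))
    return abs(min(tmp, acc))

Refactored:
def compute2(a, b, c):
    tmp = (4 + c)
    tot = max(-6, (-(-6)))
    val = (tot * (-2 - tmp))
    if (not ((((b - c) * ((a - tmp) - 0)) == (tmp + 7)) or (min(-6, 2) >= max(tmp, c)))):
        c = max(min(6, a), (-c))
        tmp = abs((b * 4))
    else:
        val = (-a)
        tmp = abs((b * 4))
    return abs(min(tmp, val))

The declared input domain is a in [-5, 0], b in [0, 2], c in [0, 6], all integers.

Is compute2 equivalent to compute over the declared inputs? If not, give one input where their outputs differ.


This is a faithful refactor — min/max/abs usage differs; and local variable names differ; and constant usage differs; and boolean connective usage differs; and arithmetic usage differs; and statement counts differ, but the computed results match everywhere.
Spot check at a=-4, b=0, c=6 — compute: tmp=10, then acc=-72, then ((((b - c) * (a - tmp)) == (tmp + 7)) or (min(-6, 2) >= max(tmp, c))) is false, then c=-4, then tmp=0, then returns 72. compute2: tmp=10, then tot=6, then val=-72, then (not ((((b - c) * ((a - tmp) - 0)) == (tmp + 7)) or (min(-6, 2) >= max(tmp, c)))) is true, then c=-4, then tmp=0, then returns 72. Both give 72.
Across all 126 domain points the two functions coincide.
verdict: equivalent


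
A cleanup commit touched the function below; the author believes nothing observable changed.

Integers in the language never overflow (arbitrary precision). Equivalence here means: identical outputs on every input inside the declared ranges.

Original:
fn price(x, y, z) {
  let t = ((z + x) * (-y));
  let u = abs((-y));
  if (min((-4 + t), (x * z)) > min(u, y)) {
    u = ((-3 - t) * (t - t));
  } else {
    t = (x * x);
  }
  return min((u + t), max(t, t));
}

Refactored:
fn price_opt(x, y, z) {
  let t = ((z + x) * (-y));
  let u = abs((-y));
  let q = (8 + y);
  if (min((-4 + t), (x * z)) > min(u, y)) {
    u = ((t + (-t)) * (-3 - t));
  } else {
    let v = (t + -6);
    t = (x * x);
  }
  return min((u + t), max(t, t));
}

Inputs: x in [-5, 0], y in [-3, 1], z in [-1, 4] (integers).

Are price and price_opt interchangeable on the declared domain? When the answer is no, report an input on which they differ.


Reading the diff, among the changes: arithmetic usage differs, constant usage differs, statement counts differ, local variable names differ.
As a probe, take x=-5, y=0, z=2: price runs t := 0 | u := 0 | (min((-4 + t), (x * z)) > min(u, y)): false | t := 25 | result 25; price_opt runs t := 0 | u := 0 | q := 8 | (min((-4 + t), (x * z)) > min(u, y)): false | v := -6 | t := 25 | result 25; both end at 25.
An exhaustive pass over the 180 declared inputs shows identical outputs.
verdict: equivalent


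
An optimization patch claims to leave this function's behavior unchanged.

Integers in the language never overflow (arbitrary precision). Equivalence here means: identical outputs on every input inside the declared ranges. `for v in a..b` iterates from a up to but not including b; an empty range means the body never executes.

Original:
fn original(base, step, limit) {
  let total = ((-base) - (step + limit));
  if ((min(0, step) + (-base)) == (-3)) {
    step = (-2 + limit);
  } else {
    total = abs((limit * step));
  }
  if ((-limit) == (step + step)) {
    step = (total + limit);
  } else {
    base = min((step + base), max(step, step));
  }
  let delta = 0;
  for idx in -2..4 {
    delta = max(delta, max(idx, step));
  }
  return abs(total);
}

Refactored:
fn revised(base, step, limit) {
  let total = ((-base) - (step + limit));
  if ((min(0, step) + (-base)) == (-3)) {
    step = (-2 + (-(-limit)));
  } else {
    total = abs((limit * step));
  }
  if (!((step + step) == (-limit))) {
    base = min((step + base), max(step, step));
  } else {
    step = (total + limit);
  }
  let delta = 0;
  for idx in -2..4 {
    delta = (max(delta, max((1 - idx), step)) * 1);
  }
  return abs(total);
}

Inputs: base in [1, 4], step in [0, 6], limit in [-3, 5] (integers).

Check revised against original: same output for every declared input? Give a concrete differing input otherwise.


The two are interchangeable: arithmetic usage differs, and boolean connective usage differs, and constant usage differs, and every declared input agrees.
Spot check at base=4, step=0, limit=0 — original: total = -4; ((min(0, step) + (-base)) == (-3)) -> false; total = 0; ((-limit) == (step + step)) -> true; step = 0; delta = 0; [idx=-2]; delta = 0; [idx=-1]; delta = 0; [idx=0]; delta = 0; [idx=1]; delta = 1; [idx=2]; delta = 2; [idx=3]; delta = 3; return 0. revised: total = -4; ((min(0, step) + (-base)) == (-3)) -> false; total = 0; (!((step + step) == (-limit))) -> false; step = 0; delta = 0; [idx=-2]; delta = 3; [idx=-1]; delta = 3; [idx=0]; delta = 3; [idx=1]; delta = 3; [idx=2]; delta = 3; [idx=3]; delta = 3; return 0. Both give 0.
Sweeping the whole domain (252 inputs) finds no disagreement.
verdict: equivalent


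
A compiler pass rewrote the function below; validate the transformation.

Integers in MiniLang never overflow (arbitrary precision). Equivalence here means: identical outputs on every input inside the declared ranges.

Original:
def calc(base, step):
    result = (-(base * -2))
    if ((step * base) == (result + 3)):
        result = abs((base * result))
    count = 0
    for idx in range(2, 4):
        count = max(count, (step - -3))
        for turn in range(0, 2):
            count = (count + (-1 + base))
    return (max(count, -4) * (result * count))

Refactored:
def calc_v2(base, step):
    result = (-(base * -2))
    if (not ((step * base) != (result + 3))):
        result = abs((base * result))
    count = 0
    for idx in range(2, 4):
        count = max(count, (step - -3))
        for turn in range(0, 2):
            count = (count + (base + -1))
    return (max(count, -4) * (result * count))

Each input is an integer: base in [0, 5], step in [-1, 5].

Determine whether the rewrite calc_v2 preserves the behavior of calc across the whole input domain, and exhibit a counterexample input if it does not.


The two are interchangeable: comparison usage differs, plus boolean connective usage differs, and every declared input agrees.
One worked example (base=2, step=2) — calc: result := 4 | ((step * base) == (result + 3)): false | count := 0 | iter idx=2: | count := 5 | iter turn=0: | count := 6 | iter turn=1: | count := 7 | iter idx=3: | count := 7 | iter turn=0: | count := 8 | iter turn=1: | count := 9 | result 324; calc_v2: result := 4 | (not ((step * base) != (result + 3))): false | count := 0 | iter idx=2: | count := 5 | iter turn=0: | count := 6 | iter turn=1: | count := 7 | iter idx=3: | count := 7 | iter turn=0: | count := 8 | iter turn=1: | count := 9 | result 324; agreement on 324.
An exhaustive pass over the 42 declared inputs shows identical outputs.
verdict: equivalent


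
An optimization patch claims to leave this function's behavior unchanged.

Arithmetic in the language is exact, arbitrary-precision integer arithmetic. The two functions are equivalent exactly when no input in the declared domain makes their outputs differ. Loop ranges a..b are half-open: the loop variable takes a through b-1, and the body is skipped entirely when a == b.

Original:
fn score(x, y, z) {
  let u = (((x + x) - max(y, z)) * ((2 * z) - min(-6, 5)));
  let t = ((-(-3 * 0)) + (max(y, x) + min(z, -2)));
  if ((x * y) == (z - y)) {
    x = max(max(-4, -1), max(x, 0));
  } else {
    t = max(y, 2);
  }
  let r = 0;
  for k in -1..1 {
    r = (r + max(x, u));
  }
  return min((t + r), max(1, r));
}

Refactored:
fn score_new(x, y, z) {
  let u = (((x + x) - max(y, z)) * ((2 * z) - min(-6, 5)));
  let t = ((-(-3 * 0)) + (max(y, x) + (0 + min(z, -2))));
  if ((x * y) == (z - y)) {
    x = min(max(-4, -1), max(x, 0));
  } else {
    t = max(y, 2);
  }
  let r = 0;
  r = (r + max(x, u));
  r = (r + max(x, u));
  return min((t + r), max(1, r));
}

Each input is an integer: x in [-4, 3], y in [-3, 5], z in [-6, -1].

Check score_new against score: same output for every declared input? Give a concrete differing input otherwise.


There is a counterexample at x=-3, y=1, z=-2: -1 on one side, -3 on the other.
score: u := -14 | t := -1 | ((x * y) == (z - y)): true | x := 0 | r := 0 | iter k=-1: | r := 0 | iter k=0: | r := 0 | result -1
score_new: u := -14 | t := -1 | ((x * y) == (z - y)): true | x := -1 | r := 0 | r := -1 | r := -2 | result -3
verdict: not equivalent; witness: x=-3, y=1, z=-2


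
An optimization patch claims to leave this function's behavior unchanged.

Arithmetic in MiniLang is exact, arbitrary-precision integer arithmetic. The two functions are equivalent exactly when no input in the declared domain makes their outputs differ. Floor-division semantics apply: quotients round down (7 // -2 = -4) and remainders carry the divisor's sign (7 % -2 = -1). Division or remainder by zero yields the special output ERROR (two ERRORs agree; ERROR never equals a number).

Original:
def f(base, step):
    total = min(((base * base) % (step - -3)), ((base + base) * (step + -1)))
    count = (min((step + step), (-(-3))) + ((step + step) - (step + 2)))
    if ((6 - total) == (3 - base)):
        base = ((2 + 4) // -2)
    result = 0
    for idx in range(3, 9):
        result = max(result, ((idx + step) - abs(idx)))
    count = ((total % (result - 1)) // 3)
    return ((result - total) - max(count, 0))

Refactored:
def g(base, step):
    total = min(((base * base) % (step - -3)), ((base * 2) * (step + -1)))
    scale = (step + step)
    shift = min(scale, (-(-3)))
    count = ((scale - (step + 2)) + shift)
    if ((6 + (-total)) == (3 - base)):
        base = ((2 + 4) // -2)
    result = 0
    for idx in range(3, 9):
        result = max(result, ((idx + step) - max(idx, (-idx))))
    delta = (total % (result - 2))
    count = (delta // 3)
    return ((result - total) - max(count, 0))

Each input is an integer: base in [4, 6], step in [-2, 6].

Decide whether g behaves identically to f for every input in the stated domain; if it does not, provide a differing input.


Evaluate both at base=4, step=1.
f: total := 0 | count := 1 | ((6 - total) == (3 - base)): false | result := 0 | iter idx=3: | result := 1 | iter idx=4: | result := 1 | iter idx=5: | result := 1 | iter idx=6: | result := 1 | iter idx=7: | result := 1 | iter idx=8: | result := 1 | divide-by-zero, output ERROR
g: total := 0 | scale := 2 | shift := 2 | count := 1 | ((6 + (-total)) == (3 - base)): false | result := 0 | iter idx=3: | result := 1 | iter idx=4: | result := 1 | iter idx=5: | result := 1 | iter idx=6: | result := 1 | iter idx=7: | result := 1 | iter idx=8: | result := 1 | delta := 0 | count := 0 | result 1
ERROR against 1: the behavior changed.
verdict: not equivalent; witness: base=4, step=1


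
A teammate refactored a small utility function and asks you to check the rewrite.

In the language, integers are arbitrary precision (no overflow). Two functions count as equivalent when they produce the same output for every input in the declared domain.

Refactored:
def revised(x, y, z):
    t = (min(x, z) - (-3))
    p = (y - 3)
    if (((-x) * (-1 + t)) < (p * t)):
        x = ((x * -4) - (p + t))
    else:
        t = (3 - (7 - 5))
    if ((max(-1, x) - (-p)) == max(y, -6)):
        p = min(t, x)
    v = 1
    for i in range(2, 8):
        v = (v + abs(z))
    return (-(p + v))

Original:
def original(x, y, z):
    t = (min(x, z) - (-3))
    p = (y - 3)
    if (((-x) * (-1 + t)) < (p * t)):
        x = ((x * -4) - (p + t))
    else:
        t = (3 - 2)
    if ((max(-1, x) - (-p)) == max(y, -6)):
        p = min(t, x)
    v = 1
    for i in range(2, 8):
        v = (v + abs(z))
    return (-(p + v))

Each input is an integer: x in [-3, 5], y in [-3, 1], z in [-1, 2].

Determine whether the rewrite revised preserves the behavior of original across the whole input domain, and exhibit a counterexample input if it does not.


Although constant usage differs; also arithmetic usage differs, 180/180 inputs agree.
verdict: equivalent


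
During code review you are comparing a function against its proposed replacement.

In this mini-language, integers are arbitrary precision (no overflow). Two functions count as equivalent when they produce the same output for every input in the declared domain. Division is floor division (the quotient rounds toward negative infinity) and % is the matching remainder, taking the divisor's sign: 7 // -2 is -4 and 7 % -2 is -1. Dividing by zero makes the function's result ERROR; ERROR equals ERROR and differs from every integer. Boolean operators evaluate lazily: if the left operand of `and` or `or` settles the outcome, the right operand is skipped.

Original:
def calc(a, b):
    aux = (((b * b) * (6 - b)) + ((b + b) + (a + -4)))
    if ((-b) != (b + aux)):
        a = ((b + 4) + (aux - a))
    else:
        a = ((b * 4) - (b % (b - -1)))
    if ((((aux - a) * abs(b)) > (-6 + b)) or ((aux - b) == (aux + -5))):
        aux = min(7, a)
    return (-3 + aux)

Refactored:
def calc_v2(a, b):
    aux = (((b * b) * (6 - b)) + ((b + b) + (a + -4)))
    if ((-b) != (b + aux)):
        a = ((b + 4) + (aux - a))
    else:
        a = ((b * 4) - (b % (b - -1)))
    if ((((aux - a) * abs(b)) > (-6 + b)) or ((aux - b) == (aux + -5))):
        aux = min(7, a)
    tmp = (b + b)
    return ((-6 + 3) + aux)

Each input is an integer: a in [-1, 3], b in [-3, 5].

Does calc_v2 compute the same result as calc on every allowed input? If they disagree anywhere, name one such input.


Equivalent. A substantive addition is an assignment to `tmp` whose value nothing reads; no result depends on it.
Across all 45 domain points the two functions coincide.
Tracing a=2, b=4: calc: aux becomes 38; next ((-b) != (b + aux)) evaluates to true; next a becomes 44; next ((((aux - a) * abs(b)) > (-6 + b)) or ((aux - b) == (aux + -5))) evaluates to false; next final value 35 | calc_v2: aux becomes 38; next ((-b) != (b + aux)) evaluates to true; next a becomes 44; next ((((aux - a) * abs(b)) > (-6 + b)) or ((aux - b) == (aux + -5))) evaluates to false; next tmp becomes 8; next final value 35 — matching result 35.
verdict: equivalent


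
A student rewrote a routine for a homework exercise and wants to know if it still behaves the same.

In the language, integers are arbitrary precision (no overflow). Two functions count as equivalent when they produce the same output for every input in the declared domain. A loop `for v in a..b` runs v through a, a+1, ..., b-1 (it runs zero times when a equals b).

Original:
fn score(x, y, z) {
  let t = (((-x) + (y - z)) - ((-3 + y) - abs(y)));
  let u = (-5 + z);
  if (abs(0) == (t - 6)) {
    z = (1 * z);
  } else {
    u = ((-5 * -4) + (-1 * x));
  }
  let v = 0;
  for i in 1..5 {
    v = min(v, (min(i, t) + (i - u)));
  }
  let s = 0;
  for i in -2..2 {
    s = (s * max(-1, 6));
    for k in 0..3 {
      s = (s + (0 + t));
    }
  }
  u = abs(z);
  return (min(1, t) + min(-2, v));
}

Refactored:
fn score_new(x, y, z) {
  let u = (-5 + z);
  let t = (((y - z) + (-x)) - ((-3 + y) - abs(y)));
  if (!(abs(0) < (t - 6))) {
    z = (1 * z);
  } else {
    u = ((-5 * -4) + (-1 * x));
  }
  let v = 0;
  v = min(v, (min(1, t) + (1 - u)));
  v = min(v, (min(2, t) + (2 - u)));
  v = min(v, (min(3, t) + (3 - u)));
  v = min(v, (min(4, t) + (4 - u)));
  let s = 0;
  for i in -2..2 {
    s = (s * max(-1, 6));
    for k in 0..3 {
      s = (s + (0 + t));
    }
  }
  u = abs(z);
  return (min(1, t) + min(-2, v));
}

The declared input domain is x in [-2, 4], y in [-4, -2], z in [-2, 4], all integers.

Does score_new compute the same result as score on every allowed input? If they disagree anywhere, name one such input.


These are not equivalent — on x=-2, y=-4, z=4 the outputs split (-19 vs -1).
score: t = 5; u = -1; (abs(0) == (t - 6)) -> false; u = 22; v = 0; [i=1]; v = -20; [i=2]; v = -20; [i=3]; v = -20; [i=4]; v = -20; s = 0; [i=-2]; s = 0; [k=0]; s = 5; [k=1]; s = 10; [k=2]; s = 15; [i=-1]; s = 90; [k=0]; s = 95; [k=1]; s = 100; [k=2]; s = 105; [i=0]; s = 630; [k=0]; s = 635; [k=1]; s = 640; [k=2]; s = 645; [i=1]; s = 3870; [k=0]; s = 3875; [k=1]; s = 3880; [k=2]; s = 3885; u = 4; return -19
score_new: u = -1; t = 5; (!(abs(0) < (t - 6))) -> true; z = 4; v = 0; v = 0; v = 0; v = 0; v = 0; s = 0; [i=-2]; s = 0; [k=0]; s = 5; [k=1]; s = 10; [k=2]; s = 15; [i=-1]; s = 90; [k=0]; s = 95; [k=1]; s = 100; [k=2]; s = 105; [i=0]; s = 630; [k=0]; s = 635; [k=1]; s = 640; [k=2]; s = 645; [i=1]; s = 3870; [k=0]; s = 3875; [k=1]; s = 3880; [k=2]; s = 3885; u = 4; return -1
verdict: not equivalent; witness: x=-2, y=-4, z=4


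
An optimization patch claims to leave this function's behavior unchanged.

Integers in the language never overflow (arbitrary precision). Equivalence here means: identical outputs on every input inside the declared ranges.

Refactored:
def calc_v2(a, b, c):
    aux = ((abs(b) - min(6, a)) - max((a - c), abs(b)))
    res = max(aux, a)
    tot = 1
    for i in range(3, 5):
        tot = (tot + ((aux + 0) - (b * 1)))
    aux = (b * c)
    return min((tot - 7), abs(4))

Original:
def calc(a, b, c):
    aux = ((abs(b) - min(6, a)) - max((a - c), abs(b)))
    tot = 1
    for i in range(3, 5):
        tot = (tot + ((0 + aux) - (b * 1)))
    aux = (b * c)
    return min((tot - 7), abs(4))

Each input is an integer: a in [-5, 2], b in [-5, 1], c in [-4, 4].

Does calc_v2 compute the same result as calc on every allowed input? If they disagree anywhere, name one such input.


Comparing the listings, the differences include: local variable names differ; statement counts differ; min/max/abs usage differs.
As a probe, take a=-5, b=-5, c=-4: calc runs aux = 5; tot = 1; [i=3]; tot = 11; [i=4]; tot = 21; aux = 20; return 4; calc_v2 runs aux = 5; res = 5; tot = 1; [i=3]; tot = 11; [i=4]; tot = 21; aux = 20; return 4; both end at 4.
Checked all 504 inputs in the declared domain: the outputs agree on every one.
verdict: equivalent


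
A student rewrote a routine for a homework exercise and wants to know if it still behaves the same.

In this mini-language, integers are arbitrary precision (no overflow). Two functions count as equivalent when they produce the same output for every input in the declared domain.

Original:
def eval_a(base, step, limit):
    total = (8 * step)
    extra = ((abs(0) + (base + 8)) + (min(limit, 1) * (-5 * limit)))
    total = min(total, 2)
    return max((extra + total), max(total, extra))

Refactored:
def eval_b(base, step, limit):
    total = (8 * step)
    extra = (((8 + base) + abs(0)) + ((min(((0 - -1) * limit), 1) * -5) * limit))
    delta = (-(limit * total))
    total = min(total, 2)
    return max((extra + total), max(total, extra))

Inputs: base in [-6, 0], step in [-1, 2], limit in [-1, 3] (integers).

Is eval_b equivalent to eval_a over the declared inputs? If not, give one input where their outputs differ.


The diff adds an assignment to `delta` whose value nothing reads, which nothing downstream consumes.
One worked example (base=-6, step=2, limit=1) — eval_a: total := 16 | extra := -3 | total := 2 | result 2; eval_b: total := 16 | extra := -3 | delta := -16 | total := 2 | result 2; agreement on 2.
Across all 140 domain points the two functions coincide.
verdict: equivalent


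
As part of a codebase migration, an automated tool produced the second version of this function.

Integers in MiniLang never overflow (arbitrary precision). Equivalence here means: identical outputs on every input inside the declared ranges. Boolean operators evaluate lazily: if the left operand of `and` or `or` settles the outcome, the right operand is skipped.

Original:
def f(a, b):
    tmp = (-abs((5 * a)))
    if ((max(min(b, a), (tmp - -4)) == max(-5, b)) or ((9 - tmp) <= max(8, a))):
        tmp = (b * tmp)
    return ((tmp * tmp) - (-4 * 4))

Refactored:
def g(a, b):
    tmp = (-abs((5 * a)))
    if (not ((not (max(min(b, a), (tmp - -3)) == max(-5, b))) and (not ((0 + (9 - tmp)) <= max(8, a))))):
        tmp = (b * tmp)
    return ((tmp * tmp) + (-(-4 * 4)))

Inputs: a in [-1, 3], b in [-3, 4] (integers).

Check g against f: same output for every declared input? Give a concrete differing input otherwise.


At a=-1, b=-2: f gives 41, g gives 116.
verdict: not equivalent; witness: a=-1, b=-2


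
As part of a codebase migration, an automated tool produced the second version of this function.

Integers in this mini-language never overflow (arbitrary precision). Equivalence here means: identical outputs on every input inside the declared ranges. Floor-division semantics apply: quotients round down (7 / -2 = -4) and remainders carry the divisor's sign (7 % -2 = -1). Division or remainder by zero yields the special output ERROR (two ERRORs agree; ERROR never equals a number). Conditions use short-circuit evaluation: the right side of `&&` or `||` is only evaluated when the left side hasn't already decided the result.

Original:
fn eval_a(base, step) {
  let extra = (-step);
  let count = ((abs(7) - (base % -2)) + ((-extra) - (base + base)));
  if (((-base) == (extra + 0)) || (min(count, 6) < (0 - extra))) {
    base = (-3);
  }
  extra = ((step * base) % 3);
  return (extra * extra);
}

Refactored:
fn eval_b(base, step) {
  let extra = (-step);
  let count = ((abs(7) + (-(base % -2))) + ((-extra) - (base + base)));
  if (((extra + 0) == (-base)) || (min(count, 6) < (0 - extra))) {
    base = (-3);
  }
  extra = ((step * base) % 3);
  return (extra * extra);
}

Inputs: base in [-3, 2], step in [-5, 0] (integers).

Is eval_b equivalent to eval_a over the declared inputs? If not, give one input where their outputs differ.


The two are interchangeable: arithmetic usage differs, and every declared input agrees.
As a probe, take base=2, step=-4: eval_a runs extra becomes 4; next count becomes -1; next (((-base) == (extra + 0)) || (min(count, 6) < (0 - extra))) evaluates to false; next extra becomes 1; next final value 1; eval_b runs extra becomes 4; next count becomes -1; next (((extra + 0) == (-base)) || (min(count, 6) < (0 - extra))) evaluates to false; next extra becomes 1; next final value 1; both end at 1.
Every one of the 36 inputs gives matching results.
verdict: equivalent


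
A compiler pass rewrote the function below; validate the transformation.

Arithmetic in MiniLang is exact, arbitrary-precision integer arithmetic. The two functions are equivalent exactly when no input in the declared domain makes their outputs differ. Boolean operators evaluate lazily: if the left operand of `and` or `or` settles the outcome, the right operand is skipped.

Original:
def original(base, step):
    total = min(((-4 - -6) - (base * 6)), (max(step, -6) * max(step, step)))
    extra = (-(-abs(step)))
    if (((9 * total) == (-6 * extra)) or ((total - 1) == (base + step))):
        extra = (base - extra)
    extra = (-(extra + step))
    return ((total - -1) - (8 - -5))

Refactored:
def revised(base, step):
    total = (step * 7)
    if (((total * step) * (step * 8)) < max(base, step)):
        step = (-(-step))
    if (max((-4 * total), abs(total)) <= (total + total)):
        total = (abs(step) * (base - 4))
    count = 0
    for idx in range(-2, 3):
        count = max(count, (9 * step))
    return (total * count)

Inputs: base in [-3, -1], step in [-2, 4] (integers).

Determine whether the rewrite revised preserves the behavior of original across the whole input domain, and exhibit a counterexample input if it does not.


On input base=-3, step=-2, original returns -8 while revised returns 0.
verdict: not equivalent; witness: base=-3, step=-2


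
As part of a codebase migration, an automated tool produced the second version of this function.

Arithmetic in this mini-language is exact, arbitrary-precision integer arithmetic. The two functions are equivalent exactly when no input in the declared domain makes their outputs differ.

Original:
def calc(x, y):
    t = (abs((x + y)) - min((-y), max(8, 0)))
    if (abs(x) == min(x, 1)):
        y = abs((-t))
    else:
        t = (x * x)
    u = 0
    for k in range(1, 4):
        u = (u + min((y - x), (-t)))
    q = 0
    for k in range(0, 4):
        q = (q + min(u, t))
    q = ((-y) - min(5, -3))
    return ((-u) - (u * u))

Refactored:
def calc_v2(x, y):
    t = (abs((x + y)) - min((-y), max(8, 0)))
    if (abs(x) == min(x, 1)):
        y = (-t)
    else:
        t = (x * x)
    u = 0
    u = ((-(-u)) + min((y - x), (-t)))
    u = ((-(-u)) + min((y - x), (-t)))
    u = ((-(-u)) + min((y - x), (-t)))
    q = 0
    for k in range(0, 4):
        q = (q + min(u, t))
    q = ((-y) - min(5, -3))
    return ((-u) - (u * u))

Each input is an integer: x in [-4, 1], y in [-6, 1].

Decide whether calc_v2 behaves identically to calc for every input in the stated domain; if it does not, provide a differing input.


Take x=1, y=0.
calc: t := 1 | (abs(x) == min(x, 1)): true | y := 1 | u := 0 | iter k=1: | u := -1 | iter k=2: | u := -2 | iter k=3: | u := -3 | q := 0 | iter k=0: | q := -3 | iter k=1: | q := -6 | iter k=2: | q := -9 | iter k=3: | q := -12 | q := 2 | result -6
calc_v2: t := 1 | (abs(x) == min(x, 1)): true | y := -1 | u := 0 | u := -2 | u := -4 | u := -6 | q := 0 | iter k=0: | q := -6 | iter k=1: | q := -12 | iter k=2: | q := -18 | iter k=3: | q := -24 | q := 4 | result -30
-6 vs -30 — the two versions disagree here.
verdict: not equivalent; witness: x=1, y=0


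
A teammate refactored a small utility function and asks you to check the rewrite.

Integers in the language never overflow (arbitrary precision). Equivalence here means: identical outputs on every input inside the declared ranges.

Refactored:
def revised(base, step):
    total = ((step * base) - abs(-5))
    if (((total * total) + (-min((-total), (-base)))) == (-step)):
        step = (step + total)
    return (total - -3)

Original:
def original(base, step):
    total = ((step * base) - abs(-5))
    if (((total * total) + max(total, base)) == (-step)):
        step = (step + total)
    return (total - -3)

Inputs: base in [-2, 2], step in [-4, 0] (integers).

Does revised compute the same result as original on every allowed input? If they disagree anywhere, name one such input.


Behavior is preserved: although min/max/abs usage differs, the outputs never diverge.
Spot check at base=2, step=-2 — original: total = -9; (((total * total) + max(total, base)) == (-step)) -> false; return -6. revised: total = -9; (((total * total) + (-min((-total), (-base)))) == (-step)) -> false; return -6. Both give -6.
Across all 25 domain points the two functions coincide.
verdict: equivalent


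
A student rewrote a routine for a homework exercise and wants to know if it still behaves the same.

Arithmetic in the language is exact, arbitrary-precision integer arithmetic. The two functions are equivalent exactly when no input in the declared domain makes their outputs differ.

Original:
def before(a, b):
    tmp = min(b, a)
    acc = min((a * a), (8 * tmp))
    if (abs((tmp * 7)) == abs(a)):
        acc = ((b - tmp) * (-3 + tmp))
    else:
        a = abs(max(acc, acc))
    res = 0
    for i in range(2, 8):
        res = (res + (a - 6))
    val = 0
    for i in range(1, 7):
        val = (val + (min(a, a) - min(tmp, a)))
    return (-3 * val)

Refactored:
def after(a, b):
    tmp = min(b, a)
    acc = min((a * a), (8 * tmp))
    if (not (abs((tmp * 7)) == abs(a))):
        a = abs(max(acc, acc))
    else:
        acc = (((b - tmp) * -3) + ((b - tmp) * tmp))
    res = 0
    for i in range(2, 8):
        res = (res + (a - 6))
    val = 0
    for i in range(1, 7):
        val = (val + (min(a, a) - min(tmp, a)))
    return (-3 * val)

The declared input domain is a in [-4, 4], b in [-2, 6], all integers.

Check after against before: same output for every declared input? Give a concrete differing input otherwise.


Equivalent — the differences include boolean connective usage differs; also arithmetic usage differs, yet no declared input distinguishes the two.
One worked example (a=-4, b=2) — before: tmp becomes -4; next acc becomes -32; next (abs((tmp * 7)) == abs(a)) evaluates to false; next a becomes 32; next res becomes 0; next at i=2:; next res becomes 26; next at i=3:; next res becomes 52; next at i=4:; next res becomes 78; next at i=5:; next res becomes 104; next at i=6:; next res becomes 130; next at i=7:; next res becomes 156; next val becomes 0; next at i=1:; next val becomes 36; next at i=2:; next val becomes 72; next at i=3:; next val becomes 108; next at i=4:; next val becomes 144; next at i=5:; next val becomes 180; next at i=6:; next val becomes 216; next final value -648; after: tmp becomes -4; next acc becomes -32; next (not (abs((tmp * 7)) == abs(a))) evaluates to true; next a becomes 32; next res becomes 0; next at i=2:; next res becomes 26; next at i=3:; next res becomes 52; next at i=4:; next res becomes 78; next at i=5:; next res becomes 104; next at i=6:; next res becomes 130; next at i=7:; next res becomes 156; next val becomes 0; next at i=1:; next val becomes 36; next at i=2:; next val becomes 72; next at i=3:; next val becomes 108; next at i=4:; next val becomes 144; next at i=5:; next val becomes 180; next at i=6:; next val becomes 216; next final value -648; agreement on -648.
Sweeping the whole domain (81 inputs) finds no disagreement.
verdict: equivalent


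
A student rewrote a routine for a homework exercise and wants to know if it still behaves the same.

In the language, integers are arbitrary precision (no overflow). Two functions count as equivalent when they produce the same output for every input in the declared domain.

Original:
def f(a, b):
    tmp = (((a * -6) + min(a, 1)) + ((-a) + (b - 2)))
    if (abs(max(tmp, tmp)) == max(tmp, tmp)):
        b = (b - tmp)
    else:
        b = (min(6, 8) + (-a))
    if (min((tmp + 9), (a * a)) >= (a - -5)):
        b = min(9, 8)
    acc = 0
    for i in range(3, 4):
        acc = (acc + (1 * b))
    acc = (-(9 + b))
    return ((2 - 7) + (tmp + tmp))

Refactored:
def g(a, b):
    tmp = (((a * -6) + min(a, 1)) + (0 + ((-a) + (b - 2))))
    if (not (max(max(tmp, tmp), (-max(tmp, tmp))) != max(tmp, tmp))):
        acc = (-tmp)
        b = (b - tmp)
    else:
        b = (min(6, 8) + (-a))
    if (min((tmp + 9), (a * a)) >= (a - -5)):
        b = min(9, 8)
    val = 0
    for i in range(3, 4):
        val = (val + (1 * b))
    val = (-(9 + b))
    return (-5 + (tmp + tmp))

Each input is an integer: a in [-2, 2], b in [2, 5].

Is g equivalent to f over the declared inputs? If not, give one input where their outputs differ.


Reading the diff, among the changes: arithmetic usage differs; constant usage differs; comparison usage differs; min/max/abs usage differs; local variable names differ; statement counts differ; boolean connective usage differs.
Tracing a=0, b=5: f: tmp := 3 | (abs(max(tmp, tmp)) == max(tmp, tmp)): true | b := 2 | (min((tmp + 9), (a * a)) >= (a - -5)): false | acc := 0 | iter i=3: | acc := 2 | acc := -11 | result 1 | g: tmp := 3 | (not (max(max(tmp, tmp), (-max(tmp, tmp))) != max(tmp, tmp))): true | acc := -3 | b := 2 | (min((tmp + 9), (a * a)) >= (a - -5)): false | val := 0 | iter i=3: | val := 2 | val := -11 | result 1 — matching result 1.
Across all 20 domain points the two functions coincide.
verdict: equivalent
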